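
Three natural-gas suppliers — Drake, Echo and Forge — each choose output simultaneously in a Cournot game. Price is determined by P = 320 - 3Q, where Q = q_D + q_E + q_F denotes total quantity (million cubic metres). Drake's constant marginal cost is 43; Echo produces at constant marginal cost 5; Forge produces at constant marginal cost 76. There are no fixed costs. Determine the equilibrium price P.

111

Drake's profit: π_D = (320 - 3Q)q_D - (43q_D). Setting ∂π_D/∂q_D = 0: 277 - 6q_D - 3(q_E + q_F) = 0.
Echo's profit: π_E = (320 - 3Q)q_E - (5q_E). Setting ∂π_E/∂q_E = 0: 315 - 6q_E - 3(q_D + q_F) = 0.
Forge's profit: π_F = (320 - 3Q)q_F - (76q_F). Setting ∂π_F/∂q_F = 0: 244 - 6q_F - 3(q_D + q_E) = 0.
Adding the 3 first-order conditions: 836 − 12Q = 0, so Q = 209/3.
Back-substituting: q_D = (277 − 209)/3 = 68/3, q_E = (315 − 209)/3 = 106/3, q_F = (244 − 209)/3 = 35/3.
Total output Q = 209/3, so price P = 320 - 3·(209/3) = 111.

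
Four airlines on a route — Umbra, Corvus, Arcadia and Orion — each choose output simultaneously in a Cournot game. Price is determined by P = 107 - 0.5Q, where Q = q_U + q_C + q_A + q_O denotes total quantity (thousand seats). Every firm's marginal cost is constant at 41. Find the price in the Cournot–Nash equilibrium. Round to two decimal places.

Each firm earns π_i = (107 - 0.5Q)q_i - 41q_i.
First-order condition (treating rivals' output as given): 66 - q_i - (1/2)·Σ_{j≠i} q_j = 0.
By symmetry each firm produces the same amount; substituting Σ_{j≠i} q_j = 3q_i yields q_i = 66/(5/2) = 132/5.
Total output Q = 528/5, so price P = 107 - (1/2)·(528/5) = 271/5.

54.20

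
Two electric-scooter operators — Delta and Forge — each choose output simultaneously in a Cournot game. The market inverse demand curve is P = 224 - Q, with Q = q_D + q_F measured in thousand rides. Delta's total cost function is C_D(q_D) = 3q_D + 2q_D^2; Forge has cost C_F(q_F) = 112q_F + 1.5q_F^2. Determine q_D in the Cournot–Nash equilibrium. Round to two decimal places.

34.24

Delta's profit: π_D = (224 - Q)q_D - (3q_D + 2q_D²). Setting ∂π_D/∂q_D = 0: 221 - 6q_D - (q_F) = 0.
Forge's first-order condition: 112 - 5q_F - (q_D) = 0.
So q_D = (221 - q_F)/6 and q_F = (112 - q_D)/5.
Substituting one into the other gives q_D = 993/29 and q_F = 451/29.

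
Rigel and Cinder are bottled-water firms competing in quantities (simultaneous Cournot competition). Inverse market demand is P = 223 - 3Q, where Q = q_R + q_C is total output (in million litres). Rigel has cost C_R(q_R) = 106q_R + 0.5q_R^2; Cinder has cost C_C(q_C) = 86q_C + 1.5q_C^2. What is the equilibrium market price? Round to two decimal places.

153.56

Rigel's profit: π_R = (223 - 3Q)q_R - (106q_R + (1/2)q_R²). Setting ∂π_R/∂q_R = 0: 117 - 7q_R - 3(q_C) = 0.
Cinder's profit: π_C = (223 - 3Q)q_C - (86q_C + (3/2)q_C²). Setting ∂π_C/∂q_C = 0: 137 - 9q_C - 3(q_R) = 0.
Best responses: q_R = (117 - 3q_C)/7, q_C = (137 - 3q_R)/9.
Substituting one into the other gives q_R = 107/9 and q_C = 304/27.
Total output Q = 625/27, so price P = 223 - 3·(625/27) = 1382/9.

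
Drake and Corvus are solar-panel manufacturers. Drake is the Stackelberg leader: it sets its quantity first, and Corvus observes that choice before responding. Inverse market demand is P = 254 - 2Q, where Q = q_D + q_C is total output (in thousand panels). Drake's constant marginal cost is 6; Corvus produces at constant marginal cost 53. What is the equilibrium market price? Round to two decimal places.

The follower Corvus best-responds to any q_D: π_C = (254 - 2Q)q_C - 53q_C.
Follower FOC: 201 - 2q_D - 4q_C = 0, so q_C(q_D) = (201 - 2q_D)/4.
The leader anticipates this reaction. Substituting into P = 254 - 2Q gives P = 307/2 - q_D, so π_D = (307/2 - q_D)q_D - 6q_D.
The leader's first-order condition 295/2 - 2q_D = 0 yields q_D = 295/4.
Then q_C = (201 - 2·(295/4))/4 = 107/8.
Total output Q = 697/8, so price P = 254 - 2·(697/8) = 319/4.

79.75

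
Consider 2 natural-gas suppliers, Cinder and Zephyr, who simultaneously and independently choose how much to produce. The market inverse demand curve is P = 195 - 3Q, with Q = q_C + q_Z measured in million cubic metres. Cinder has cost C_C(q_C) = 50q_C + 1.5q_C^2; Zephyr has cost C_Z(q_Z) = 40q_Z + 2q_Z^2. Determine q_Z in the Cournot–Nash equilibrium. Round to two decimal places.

Cinder's profit: π_C = (195 - 3Q)q_C - (50q_C + (3/2)q_C²). Setting ∂π_C/∂q_C = 0: 145 - 9q_C - 3(q_Z) = 0.
Zephyr's profit: π_Z = (195 - 3Q)q_Z - (40q_Z + 2q_Z²). Setting ∂π_Z/∂q_Z = 0: 155 - 10q_Z - 3(q_C) = 0.
So q_C = (145 - 3q_Z)/9 and q_Z = (155 - 3q_C)/10.
Substituting one into the other gives q_C = 985/81 and q_Z = 320/27.

11.85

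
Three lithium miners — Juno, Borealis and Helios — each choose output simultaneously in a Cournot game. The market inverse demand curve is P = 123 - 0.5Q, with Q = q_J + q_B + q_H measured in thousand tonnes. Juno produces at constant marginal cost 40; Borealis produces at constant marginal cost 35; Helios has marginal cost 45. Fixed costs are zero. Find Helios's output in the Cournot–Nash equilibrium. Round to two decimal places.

31.50

Juno's profit: π_J = (123 - 0.5Q)q_J - (40q_J). Setting ∂π_J/∂q_J = 0: 83 - q_J - (1/2)(q_B + q_H) = 0.
Borealis's profit: π_B = (123 - 0.5Q)q_B - (35q_B). Setting ∂π_B/∂q_B = 0: 88 - q_B - (1/2)(q_J + q_H) = 0.
Helios's profit: π_H = (123 - 0.5Q)q_H - (45q_H). Setting ∂π_H/∂q_H = 0: 78 - q_H - (1/2)(q_J + q_B) = 0.
Summing all 3 equations gives 249 − 2Q = 0, hence Q = 249/2.
Back-substituting: q_J = (83 − 249/4)/(1/2) = 83/2, q_B = (88 − 249/4)/(1/2) = 103/2, q_H = (78 − 249/4)/(1/2) = 63/2.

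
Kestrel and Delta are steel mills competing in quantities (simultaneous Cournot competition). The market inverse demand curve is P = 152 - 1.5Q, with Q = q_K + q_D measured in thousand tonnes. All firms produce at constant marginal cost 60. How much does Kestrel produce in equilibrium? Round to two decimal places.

20.44

A representative firm's profit is π_i = q_i(152 - 1.5Q) - 60q_i.
First-order condition (treating rivals' output as given): 92 - 3q_i - (3/2)q_j = 0.
By symmetry each firm produces the same amount; substituting q_j = q_i yields q_i = 92/(9/2) = 184/9.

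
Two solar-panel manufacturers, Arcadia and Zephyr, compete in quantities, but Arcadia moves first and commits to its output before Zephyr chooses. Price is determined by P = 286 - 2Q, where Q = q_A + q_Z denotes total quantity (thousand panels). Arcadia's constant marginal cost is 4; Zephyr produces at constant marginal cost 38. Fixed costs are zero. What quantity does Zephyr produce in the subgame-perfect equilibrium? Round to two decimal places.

22.50

Solve by backward induction. Given q_A, the follower Zephyr maximises π_Z = (286 - 2q_A - 2q_Z)q_Z - 38q_Z.
Follower FOC: 248 - 2q_A - 4q_Z = 0, so q_Z(q_A) = (248 - 2q_A)/4.
The leader anticipates this reaction. Substituting into P = 286 - 2Q gives P = 162 - q_A, so π_A = (162 - q_A)q_A - 4q_A.
Leader FOC: 158 - 2q_A = 0, so q_A = 79.
Then q_Z = (248 - 2·79)/4 = 45/2.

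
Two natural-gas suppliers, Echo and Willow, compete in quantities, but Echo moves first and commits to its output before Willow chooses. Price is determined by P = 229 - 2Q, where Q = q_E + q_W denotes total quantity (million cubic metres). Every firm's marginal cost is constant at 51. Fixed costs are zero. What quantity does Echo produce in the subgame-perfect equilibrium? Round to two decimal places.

The follower Willow best-responds to any q_E: π_W = (229 - 2Q)q_W - 51q_W.
Follower FOC: 178 - 2q_E - 4q_W = 0, so q_W(q_E) = (178 - 2q_E)/4.
The leader anticipates this reaction. Substituting into P = 229 - 2Q gives P = 140 - q_E, so π_E = (140 - q_E)q_E - 51q_E.
Maximising: ∂π_E/∂q_E = 89 - 2q_E = 0, giving q_E = 89/2.
Then q_W = (178 - 2·(89/2))/4 = 89/4.

44.50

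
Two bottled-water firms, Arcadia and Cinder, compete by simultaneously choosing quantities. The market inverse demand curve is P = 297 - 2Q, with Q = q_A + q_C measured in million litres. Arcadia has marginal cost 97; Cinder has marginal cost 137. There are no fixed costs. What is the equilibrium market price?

Arcadia's profit: π_A = (297 - 2Q)q_A - (97q_A). Setting ∂π_A/∂q_A = 0: 200 - 4q_A - 2(q_C) = 0.
Cinder's profit: π_C = (297 - 2Q)q_C - (137q_C). Setting ∂π_C/∂q_C = 0: 160 - 4q_C - 2(q_A) = 0.
Rearranging gives the reaction functions q_A = (200 - 2q_C)/4 and q_C = (160 - 2q_A)/4.
Solving the pair: q_A = 40, q_C = 20.
Total output Q = 60, so price P = 297 - 2·60 = 177.

177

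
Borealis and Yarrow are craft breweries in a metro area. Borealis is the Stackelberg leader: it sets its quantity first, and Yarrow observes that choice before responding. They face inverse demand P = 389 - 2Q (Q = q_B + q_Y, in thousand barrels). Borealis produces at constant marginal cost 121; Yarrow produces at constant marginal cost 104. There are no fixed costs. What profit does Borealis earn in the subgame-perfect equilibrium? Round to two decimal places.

3937.56

The follower Yarrow best-responds to any q_B: π_Y = (389 - 2Q)q_Y - 104q_Y.
Setting the follower's marginal profit to zero, 285 - 2q_B - 4q_Y = 0, i.e. q_Y = (285 - 2q_B)/4.
The leader anticipates this reaction. Substituting into P = 389 - 2Q gives P = 493/2 - q_B, so π_B = (493/2 - q_B)q_B - 121q_B.
Leader FOC: 251/2 - 2q_B = 0, so q_B = 251/4.
Then q_Y = (285 - 2·(251/4))/4 = 319/8.
Price P = 389 - 2·(821/8) = 735/4.
Borealis's profit: (735/4 - 121)·(251/4) = 3937.5625.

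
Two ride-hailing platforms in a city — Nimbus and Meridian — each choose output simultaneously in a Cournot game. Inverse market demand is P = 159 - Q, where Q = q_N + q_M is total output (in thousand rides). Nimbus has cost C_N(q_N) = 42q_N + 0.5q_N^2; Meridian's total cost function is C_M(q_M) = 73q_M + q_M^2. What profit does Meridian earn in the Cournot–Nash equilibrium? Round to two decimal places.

328.61

Nimbus's profit: π_N = (159 - Q)q_N - (42q_N + (1/2)q_N²). Setting ∂π_N/∂q_N = 0: 117 - 3q_N - (q_M) = 0.
Meridian's profit: π_M = (159 - Q)q_M - (73q_M + q_M²). Setting ∂π_M/∂q_M = 0: 86 - 4q_M - (q_N) = 0.
Best responses: q_N = (117 - q_M)/3, q_M = (86 - q_N)/4.
Substituting one into the other gives q_N = 382/11 and q_M = 141/11.
Price P = 159 - 523/11 = 1226/11.
Meridian's profit: (1226/11)·(141/11) - 73·(141/11) - (141/11)² = 328.6116.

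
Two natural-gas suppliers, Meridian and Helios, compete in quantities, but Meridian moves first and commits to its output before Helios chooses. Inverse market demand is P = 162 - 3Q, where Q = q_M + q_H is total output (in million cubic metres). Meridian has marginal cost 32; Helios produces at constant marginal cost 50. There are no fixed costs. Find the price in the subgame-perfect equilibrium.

The follower Helios best-responds to any q_M: π_H = (162 - 3Q)q_H - 50q_H.
Follower FOC: 112 - 3q_M - 6q_H = 0, so q_H(q_M) = (112 - 3q_M)/6.
The leader anticipates this reaction. Substituting into P = 162 - 3Q gives P = 106 - (3/2)q_M, so π_M = (106 - (3/2)q_M)q_M - 32q_M.
The leader's first-order condition 74 - 3q_M = 0 yields q_M = 74/3.
Then q_H = (112 - 3·(74/3))/6 = 19/3.
Total output Q = 31, so price P = 162 - 3·31 = 69.

69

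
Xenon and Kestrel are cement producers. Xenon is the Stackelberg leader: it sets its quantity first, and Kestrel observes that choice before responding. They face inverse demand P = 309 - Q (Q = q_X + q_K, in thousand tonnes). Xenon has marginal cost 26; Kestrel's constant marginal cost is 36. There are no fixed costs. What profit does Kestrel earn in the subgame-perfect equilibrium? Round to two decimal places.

4000.56

Solve by backward induction. Given q_X, the follower Kestrel maximises π_K = (309 - q_X - q_K)q_K - 36q_K.
Follower FOC: 273 - q_X - 2q_K = 0, so q_K(q_X) = (273 - q_X)/2.
The leader anticipates this reaction. Substituting into P = 309 - Q gives P = 345/2 - (1/2)q_X, so π_X = (345/2 - (1/2)q_X)q_X - 26q_X.
Leader FOC: 293/2 - q_X = 0, so q_X = 293/2.
Then q_K = (273 - 293/2)/2 = 253/4.
Price P = 309 - 839/4 = 397/4.
Kestrel's profit: (397/4 - 36)·(253/4) = 4000.5625.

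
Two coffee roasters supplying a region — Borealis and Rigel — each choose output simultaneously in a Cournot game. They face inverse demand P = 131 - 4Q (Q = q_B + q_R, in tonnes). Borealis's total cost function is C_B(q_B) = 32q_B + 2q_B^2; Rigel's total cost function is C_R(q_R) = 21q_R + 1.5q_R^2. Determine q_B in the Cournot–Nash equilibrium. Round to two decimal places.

5.59

Borealis's profit: π_B = (131 - 4Q)q_B - (32q_B + 2q_B²). Setting ∂π_B/∂q_B = 0: 99 - 12q_B - 4(q_R) = 0.
Rigel's first-order condition: 110 - 11q_R - 4(q_B) = 0.
Best responses: q_B = (99 - 4q_R)/12, q_R = (110 - 4q_B)/11.
Substituting one into the other gives q_B = 649/116 and q_R = 231/29.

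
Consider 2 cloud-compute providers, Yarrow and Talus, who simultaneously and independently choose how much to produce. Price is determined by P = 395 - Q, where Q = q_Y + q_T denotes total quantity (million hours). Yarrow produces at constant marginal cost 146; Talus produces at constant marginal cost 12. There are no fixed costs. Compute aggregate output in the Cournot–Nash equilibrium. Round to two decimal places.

Yarrow's profit: π_Y = (395 - Q)q_Y - (146q_Y). Setting ∂π_Y/∂q_Y = 0: 249 - 2q_Y - (q_T) = 0.
Talus's profit: π_T = (395 - Q)q_T - (12q_T). Setting ∂π_T/∂q_T = 0: 383 - 2q_T - (q_Y) = 0.
So q_Y = (249 - q_T)/2 and q_T = (383 - q_Y)/2.
Solving the pair: q_Y = 115/3, q_T = 517/3.
Total output Q = 115/3 + 517/3 = 632/3.

210.67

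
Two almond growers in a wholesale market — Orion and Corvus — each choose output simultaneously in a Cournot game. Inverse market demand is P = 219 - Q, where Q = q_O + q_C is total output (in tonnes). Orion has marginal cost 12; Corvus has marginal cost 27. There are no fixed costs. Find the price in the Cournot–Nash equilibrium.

86

Orion's profit: π_O = (219 - Q)q_O - (12q_O). Setting ∂π_O/∂q_O = 0: 207 - 2q_O - (q_C) = 0.
Corvus's profit: π_C = (219 - Q)q_C - (27q_C). Setting ∂π_C/∂q_C = 0: 192 - 2q_C - (q_O) = 0.
Rearranging gives the reaction functions q_O = (207 - q_C)/2 and q_C = (192 - q_O)/2.
Solving the pair: q_O = 74, q_C = 59.
Total output Q = 133, so price P = 219 - 133 = 86.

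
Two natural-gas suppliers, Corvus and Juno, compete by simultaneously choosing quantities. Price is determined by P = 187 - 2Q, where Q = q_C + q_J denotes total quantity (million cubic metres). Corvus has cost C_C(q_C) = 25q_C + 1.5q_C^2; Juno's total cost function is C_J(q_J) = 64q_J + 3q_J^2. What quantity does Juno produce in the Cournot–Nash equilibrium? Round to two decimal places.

Corvus's profit: π_C = (187 - 2Q)q_C - (25q_C + (3/2)q_C²). Setting ∂π_C/∂q_C = 0: 162 - 7q_C - 2(q_J) = 0.
Juno's profit: π_J = (187 - 2Q)q_J - (64q_J + 3q_J²). Setting ∂π_J/∂q_J = 0: 123 - 10q_J - 2(q_C) = 0.
Best responses: q_C = (162 - 2q_J)/7, q_J = (123 - 2q_C)/10.
Substituting one into the other gives q_C = 229/11 and q_J = 179/22.

8.14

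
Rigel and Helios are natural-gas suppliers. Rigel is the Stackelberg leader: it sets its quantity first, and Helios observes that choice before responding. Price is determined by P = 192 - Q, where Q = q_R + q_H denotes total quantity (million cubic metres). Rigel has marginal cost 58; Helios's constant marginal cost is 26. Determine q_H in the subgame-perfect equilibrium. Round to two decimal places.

The follower Helios best-responds to any q_R: π_H = (192 - Q)q_H - 26q_H.
Setting the follower's marginal profit to zero, 166 - q_R - 2q_H = 0, i.e. q_H = (166 - q_R)/2.
Rigel substitutes q_H(q_R) into its own profit: π_R = q_R(192 - q_R - (166 - q_R)/2) - 58q_R = (109 - (1/2)q_R)q_R - 58q_R.
The leader's first-order condition 51 - q_R = 0 yields q_R = 51.
Then q_H = (166 - 51)/2 = 115/2.

57.50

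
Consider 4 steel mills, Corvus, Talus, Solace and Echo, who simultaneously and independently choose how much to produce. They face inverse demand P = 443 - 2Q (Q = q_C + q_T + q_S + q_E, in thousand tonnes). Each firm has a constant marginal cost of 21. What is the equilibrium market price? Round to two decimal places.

A representative firm's profit is π_i = q_i(443 - 2Q) - 21q_i.
First-order condition (treating rivals' output as given): 422 - 4q_i - 2·Σ_{j≠i} q_j = 0.
With identical firms every q_j equals q_i, so Σ_{j≠i} q_j = 3q_i and 422 = 10q_i, giving q_i = 211/5.
Total output Q = 844/5, so price P = 443 - 2·(844/5) = 527/5.

105.40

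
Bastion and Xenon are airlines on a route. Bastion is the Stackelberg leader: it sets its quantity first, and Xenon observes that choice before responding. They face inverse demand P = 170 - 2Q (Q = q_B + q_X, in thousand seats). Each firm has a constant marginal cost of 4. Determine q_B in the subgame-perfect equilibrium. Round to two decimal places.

41.50

The follower Xenon best-responds to any q_B: π_X = (170 - 2Q)q_X - 4q_X.
Follower FOC: 166 - 2q_B - 4q_X = 0, so q_X(q_B) = (166 - 2q_B)/4.
Bastion substitutes q_X(q_B) into its own profit: π_B = q_B(170 - 2q_B - (166 - 2q_B)/2) - 4q_B = (87 - q_B)q_B - 4q_B.
Leader FOC: 83 - 2q_B = 0, so q_B = 83/2.
Then q_X = (166 - 2·(83/2))/4 = 83/4.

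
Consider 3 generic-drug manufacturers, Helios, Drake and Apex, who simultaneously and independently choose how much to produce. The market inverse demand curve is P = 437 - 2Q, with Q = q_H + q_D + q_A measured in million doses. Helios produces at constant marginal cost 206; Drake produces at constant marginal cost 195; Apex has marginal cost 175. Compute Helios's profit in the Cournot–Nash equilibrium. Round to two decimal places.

1116.28

Helios's profit: π_H = (437 - 2Q)q_H - (206q_H). Setting ∂π_H/∂q_H = 0: 231 - 4q_H - 2(q_D + q_A) = 0.
Drake's profit: π_D = (437 - 2Q)q_D - (195q_D). Setting ∂π_D/∂q_D = 0: 242 - 4q_D - 2(q_H + q_A) = 0.
Apex's profit: π_A = (437 - 2Q)q_A - (175q_A). Setting ∂π_A/∂q_A = 0: 262 - 4q_A - 2(q_H + q_D) = 0.
Adding the 3 first-order conditions: 735 − 8Q = 0, so Q = 735/8.
Back-substituting: q_H = (231 − 735/4)/2 = 189/8, q_D = (242 − 735/4)/2 = 233/8, q_A = (262 − 735/4)/2 = 313/8.
Price P = 437 - 2·(735/8) = 1013/4.
Helios's profit: (1013/4 - 206)·(189/8) = 1116.2813.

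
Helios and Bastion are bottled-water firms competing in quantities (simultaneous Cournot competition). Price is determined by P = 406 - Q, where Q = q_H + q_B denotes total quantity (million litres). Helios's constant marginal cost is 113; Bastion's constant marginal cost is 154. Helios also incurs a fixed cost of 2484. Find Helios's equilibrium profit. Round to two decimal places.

Helios's profit: π_H = (406 - Q)q_H - (113q_H). Setting ∂π_H/∂q_H = 0: 293 - 2q_H - (q_B) = 0.
Bastion's first-order condition: 252 - 2q_B - (q_H) = 0.
Best responses: q_H = (293 - q_B)/2, q_B = (252 - q_H)/2.
Substituting one into the other gives q_H = 334/3 and q_B = 211/3.
Price P = 406 - 545/3 = 673/3.
Helios's profit: (673/3 - 113)·(334/3) - 2484 = 9911.1111.

9911.11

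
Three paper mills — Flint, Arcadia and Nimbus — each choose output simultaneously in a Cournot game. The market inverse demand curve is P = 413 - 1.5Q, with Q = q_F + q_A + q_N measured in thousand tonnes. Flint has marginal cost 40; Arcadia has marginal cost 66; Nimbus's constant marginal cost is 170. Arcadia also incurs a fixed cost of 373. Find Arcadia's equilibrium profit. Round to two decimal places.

7153.04

Flint's profit: π_F = (413 - 1.5Q)q_F - (40q_F). Setting ∂π_F/∂q_F = 0: 373 - 3q_F - (3/2)(q_A + q_N) = 0.
Arcadia's profit: π_A = (413 - 1.5Q)q_A - (66q_A). Setting ∂π_A/∂q_A = 0: 347 - 3q_A - (3/2)(q_F + q_N) = 0.
Nimbus's first-order condition: 243 - 3q_N - (3/2)(q_F + q_A) = 0.
Summing all 3 equations gives 963 − 6Q = 0, hence Q = 321/2.
Back-substituting: q_F = (373 − 963/4)/(3/2) = 529/6, q_A = (347 − 963/4)/(3/2) = 425/6, q_N = (243 − 963/4)/(3/2) = 3/2.
Price P = 413 - (3/2)·(321/2) = 689/4.
Arcadia's profit: (689/4 - 66)·(425/6) - 373 = 7153.0417.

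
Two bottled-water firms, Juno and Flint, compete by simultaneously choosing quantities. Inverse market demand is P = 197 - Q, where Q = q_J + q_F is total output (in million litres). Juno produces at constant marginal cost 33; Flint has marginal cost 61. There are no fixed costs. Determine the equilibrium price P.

Juno's profit: π_J = (197 - Q)q_J - (33q_J). Setting ∂π_J/∂q_J = 0: 164 - 2q_J - (q_F) = 0.
Flint's first-order condition: 136 - 2q_F - (q_J) = 0.
So q_J = (164 - q_F)/2 and q_F = (136 - q_J)/2.
Substituting one into the other gives q_J = 64 and q_F = 36.
Total output Q = 100, so price P = 197 - 100 = 97.

97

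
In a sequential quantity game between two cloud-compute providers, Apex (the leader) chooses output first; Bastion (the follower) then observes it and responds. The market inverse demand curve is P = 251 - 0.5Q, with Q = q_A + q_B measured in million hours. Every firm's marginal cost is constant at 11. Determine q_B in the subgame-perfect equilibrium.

120

Solve by backward induction. Given q_A, the follower Bastion maximises π_B = (251 - (1/2)q_A - (1/2)q_B)q_B - 11q_B.
∂π_B/∂q_B = 240 - (1/2)q_A - q_B = 0 gives the reaction function q_B = (240 - (1/2)q_A).
Apex substitutes q_B(q_A) into its own profit: π_A = q_A(251 - (1/2)q_A - (240 - (1/2)q_A)/2) - 11q_A = (131 - (1/4)q_A)q_A - 11q_A.
Maximising: ∂π_A/∂q_A = 120 - (1/2)q_A = 0, giving q_A = 240.
Then q_B = (240 - (1/2)·240) = 120.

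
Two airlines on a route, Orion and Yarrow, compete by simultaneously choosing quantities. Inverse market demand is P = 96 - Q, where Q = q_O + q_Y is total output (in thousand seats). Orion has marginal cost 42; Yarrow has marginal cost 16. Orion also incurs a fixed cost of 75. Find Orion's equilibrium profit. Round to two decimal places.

12.11

Orion's profit: π_O = (96 - Q)q_O - (42q_O). Setting ∂π_O/∂q_O = 0: 54 - 2q_O - (q_Y) = 0.
Yarrow's profit: π_Y = (96 - Q)q_Y - (16q_Y). Setting ∂π_Y/∂q_Y = 0: 80 - 2q_Y - (q_O) = 0.
Rearranging gives the reaction functions q_O = (54 - q_Y)/2 and q_Y = (80 - q_O)/2.
Substituting one into the other gives q_O = 28/3 and q_Y = 106/3.
Price P = 96 - 134/3 = 154/3.
Orion's profit: (154/3 - 42)·(28/3) - 75 = 109/9.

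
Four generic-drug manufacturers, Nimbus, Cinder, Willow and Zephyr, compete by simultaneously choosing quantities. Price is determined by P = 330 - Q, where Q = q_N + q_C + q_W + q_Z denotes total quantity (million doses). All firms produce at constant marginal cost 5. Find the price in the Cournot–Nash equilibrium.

Each firm earns π_i = (330 - Q)q_i - 5q_i.
Setting ∂π_i/∂q_i = 0 with rivals' quantities fixed: 325 - 2q_i - Σ_{j≠i} q_j = 0.
With identical firms every q_j equals q_i, so Σ_{j≠i} q_j = 3q_i and 325 = 5q_i, giving q_i = 65.
Total output Q = 260, so price P = 330 - 260 = 70.

70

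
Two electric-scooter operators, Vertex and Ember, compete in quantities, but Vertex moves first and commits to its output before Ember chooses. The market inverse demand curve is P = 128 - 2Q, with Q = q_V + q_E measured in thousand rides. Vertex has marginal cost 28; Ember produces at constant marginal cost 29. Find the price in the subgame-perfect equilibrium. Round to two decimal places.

The follower Ember best-responds to any q_V: π_E = (128 - 2Q)q_E - 29q_E.
∂π_E/∂q_E = 99 - 2q_V - 4q_E = 0 gives the reaction function q_E = (99 - 2q_V)/4.
Vertex substitutes q_E(q_V) into its own profit: π_V = q_V(128 - 2q_V - (99 - 2q_V)/2) - 28q_V = (157/2 - q_V)q_V - 28q_V.
Leader FOC: 101/2 - 2q_V = 0, so q_V = 101/4.
Then q_E = (99 - 2·(101/4))/4 = 97/8.
Total output Q = 299/8, so price P = 128 - 2·(299/8) = 213/4.

53.25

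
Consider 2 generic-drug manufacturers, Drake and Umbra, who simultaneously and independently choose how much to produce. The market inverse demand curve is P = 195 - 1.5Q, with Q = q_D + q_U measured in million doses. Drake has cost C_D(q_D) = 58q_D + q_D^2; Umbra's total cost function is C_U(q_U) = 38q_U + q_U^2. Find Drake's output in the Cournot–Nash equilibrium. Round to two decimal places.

Drake's profit: π_D = (195 - 1.5Q)q_D - (58q_D + q_D²). Setting ∂π_D/∂q_D = 0: 137 - 5q_D - (3/2)(q_U) = 0.
Umbra's profit: π_U = (195 - 1.5Q)q_U - (38q_U + q_U²). Setting ∂π_U/∂q_U = 0: 157 - 5q_U - (3/2)(q_D) = 0.
So q_D = (137 - (3/2)q_U)/5 and q_U = (157 - (3/2)q_D)/5.
Substituting one into the other gives q_D = 1798/91 and q_U = 25.4725.

19.76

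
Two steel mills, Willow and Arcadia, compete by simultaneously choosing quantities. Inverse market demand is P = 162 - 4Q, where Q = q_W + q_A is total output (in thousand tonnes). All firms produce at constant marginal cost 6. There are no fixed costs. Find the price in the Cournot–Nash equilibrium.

Each firm earns π_i = (162 - 4Q)q_i - 6q_i.
First-order condition (treating rivals' output as given): 156 - 8q_i - 4q_j = 0.
By symmetry each firm produces the same amount; substituting q_j = q_i yields q_i = 156/12 = 13.
Total output Q = 26, so price P = 162 - 4·26 = 58.

58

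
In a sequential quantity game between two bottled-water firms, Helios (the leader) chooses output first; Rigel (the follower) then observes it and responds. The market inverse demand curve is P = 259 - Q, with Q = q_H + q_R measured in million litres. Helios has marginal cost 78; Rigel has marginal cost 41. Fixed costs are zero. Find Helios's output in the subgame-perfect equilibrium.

72

Solve by backward induction. Given q_H, the follower Rigel maximises π_R = (259 - q_H - q_R)q_R - 41q_R.
∂π_R/∂q_R = 218 - q_H - 2q_R = 0 gives the reaction function q_R = (218 - q_H)/2.
The leader anticipates this reaction. Substituting into P = 259 - Q gives P = 150 - (1/2)q_H, so π_H = (150 - (1/2)q_H)q_H - 78q_H.
Maximising: ∂π_H/∂q_H = 72 - q_H = 0, giving q_H = 72.
Then q_R = (218 - 72)/2 = 73.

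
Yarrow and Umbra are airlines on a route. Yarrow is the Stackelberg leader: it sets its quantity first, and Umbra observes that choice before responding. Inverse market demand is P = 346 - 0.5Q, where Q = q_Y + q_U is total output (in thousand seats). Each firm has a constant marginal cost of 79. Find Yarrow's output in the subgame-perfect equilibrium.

267

The follower Umbra best-responds to any q_Y: π_U = (346 - 0.5Q)q_U - 79q_U.
Setting the follower's marginal profit to zero, 267 - (1/2)q_Y - q_U = 0, i.e. q_U = (267 - (1/2)q_Y).
Yarrow substitutes q_U(q_Y) into its own profit: π_Y = q_Y(346 - (1/2)q_Y - (267 - (1/2)q_Y)/2) - 79q_Y = (425/2 - (1/4)q_Y)q_Y - 79q_Y.
Maximising: ∂π_Y/∂q_Y = 267/2 - (1/2)q_Y = 0, giving q_Y = 267.
Then q_U = (267 - (1/2)·267) = 267/2.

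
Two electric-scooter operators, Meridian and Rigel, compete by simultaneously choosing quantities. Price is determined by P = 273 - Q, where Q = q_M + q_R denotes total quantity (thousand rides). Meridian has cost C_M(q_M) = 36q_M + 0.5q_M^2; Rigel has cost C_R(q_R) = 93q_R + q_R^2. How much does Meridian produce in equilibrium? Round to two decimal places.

69.82

Meridian's profit: π_M = (273 - Q)q_M - (36q_M + (1/2)q_M²). Setting ∂π_M/∂q_M = 0: 237 - 3q_M - (q_R) = 0.
Rigel's first-order condition: 180 - 4q_R - (q_M) = 0.
So q_M = (237 - q_R)/3 and q_R = (180 - q_M)/4.
Solving the pair: q_M = 768/11, q_R = 303/11.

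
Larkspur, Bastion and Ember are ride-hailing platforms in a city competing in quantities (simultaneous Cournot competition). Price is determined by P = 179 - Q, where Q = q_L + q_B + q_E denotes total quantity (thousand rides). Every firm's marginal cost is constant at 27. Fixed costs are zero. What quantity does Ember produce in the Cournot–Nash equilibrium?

Each firm earns π_i = (179 - Q)q_i - 27q_i.
Setting ∂π_i/∂q_i = 0 with rivals' quantities fixed: 152 - 2q_i - Σ_{j≠i} q_j = 0.
With identical firms every q_j equals q_i, so Σ_{j≠i} q_j = 2q_i and 152 = 4q_i, giving q_i = 38.

38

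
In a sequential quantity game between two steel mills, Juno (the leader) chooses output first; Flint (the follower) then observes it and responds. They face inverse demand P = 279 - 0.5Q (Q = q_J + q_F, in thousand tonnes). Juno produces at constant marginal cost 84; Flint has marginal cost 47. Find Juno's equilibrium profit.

6241

Solve by backward induction. Given q_J, the follower Flint maximises π_F = (279 - (1/2)q_J - (1/2)q_F)q_F - 47q_F.
Follower FOC: 232 - (1/2)q_J - q_F = 0, so q_F(q_J) = (232 - (1/2)q_J).
The leader anticipates this reaction. Substituting into P = 279 - 0.5Q gives P = 163 - (1/4)q_J, so π_J = (163 - (1/4)q_J)q_J - 84q_J.
Maximising: ∂π_J/∂q_J = 79 - (1/2)q_J = 0, giving q_J = 158.
Then q_F = (232 - (1/2)·158) = 153.
Price P = 279 - (1/2)·311 = 247/2.
Juno's profit: (247/2 - 84)·158 = 6241.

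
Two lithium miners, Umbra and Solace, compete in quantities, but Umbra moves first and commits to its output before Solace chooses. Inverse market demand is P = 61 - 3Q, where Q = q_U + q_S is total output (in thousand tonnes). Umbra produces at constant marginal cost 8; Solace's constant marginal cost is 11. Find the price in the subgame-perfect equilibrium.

Solve by backward induction. Given q_U, the follower Solace maximises π_S = (61 - 3q_U - 3q_S)q_S - 11q_S.
Follower FOC: 50 - 3q_U - 6q_S = 0, so q_S(q_U) = (50 - 3q_U)/6.
Umbra substitutes q_S(q_U) into its own profit: π_U = q_U(61 - 3q_U - (50 - 3q_U)/2) - 8q_U = (36 - (3/2)q_U)q_U - 8q_U.
Maximising: ∂π_U/∂q_U = 28 - 3q_U = 0, giving q_U = 28/3.
Then q_S = (50 - 3·(28/3))/6 = 11/3.
Total output Q = 13, so price P = 61 - 3·13 = 22.

22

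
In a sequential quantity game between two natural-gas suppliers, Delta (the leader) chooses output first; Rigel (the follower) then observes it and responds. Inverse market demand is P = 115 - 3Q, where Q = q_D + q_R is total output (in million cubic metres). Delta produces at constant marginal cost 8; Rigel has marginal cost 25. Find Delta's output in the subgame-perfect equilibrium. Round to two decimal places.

20.67

The follower Rigel best-responds to any q_D: π_R = (115 - 3Q)q_R - 25q_R.
Follower FOC: 90 - 3q_D - 6q_R = 0, so q_R(q_D) = (90 - 3q_D)/6.
The leader anticipates this reaction. Substituting into P = 115 - 3Q gives P = 70 - (3/2)q_D, so π_D = (70 - (3/2)q_D)q_D - 8q_D.
The leader's first-order condition 62 - 3q_D = 0 yields q_D = 62/3.
Then q_R = (90 - 3·(62/3))/6 = 14/3.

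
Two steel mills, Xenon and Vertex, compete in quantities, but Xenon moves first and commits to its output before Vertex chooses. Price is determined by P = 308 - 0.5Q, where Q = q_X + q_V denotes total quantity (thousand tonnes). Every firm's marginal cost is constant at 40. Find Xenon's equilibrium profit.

Solve by backward induction. Given q_X, the follower Vertex maximises π_V = (308 - (1/2)q_X - (1/2)q_V)q_V - 40q_V.
Follower FOC: 268 - (1/2)q_X - q_V = 0, so q_V(q_X) = (268 - (1/2)q_X).
Xenon substitutes q_V(q_X) into its own profit: π_X = q_X(308 - (1/2)q_X - (268 - (1/2)q_X)/2) - 40q_X = (174 - (1/4)q_X)q_X - 40q_X.
Maximising: ∂π_X/∂q_X = 134 - (1/2)q_X = 0, giving q_X = 268.
Then q_V = (268 - (1/2)·268) = 134.
Price P = 308 - (1/2)·402 = 107.
Xenon's profit: (107 - 40)·268 = 17956.

17956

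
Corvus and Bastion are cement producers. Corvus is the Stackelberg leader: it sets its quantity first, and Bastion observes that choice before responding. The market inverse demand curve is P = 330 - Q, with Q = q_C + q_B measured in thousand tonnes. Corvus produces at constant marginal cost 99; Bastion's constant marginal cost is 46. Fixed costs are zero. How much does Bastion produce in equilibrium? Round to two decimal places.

97.50

The follower Bastion best-responds to any q_C: π_B = (330 - Q)q_B - 46q_B.
Setting the follower's marginal profit to zero, 284 - q_C - 2q_B = 0, i.e. q_B = (284 - q_C)/2.
The leader anticipates this reaction. Substituting into P = 330 - Q gives P = 188 - (1/2)q_C, so π_C = (188 - (1/2)q_C)q_C - 99q_C.
Maximising: ∂π_C/∂q_C = 89 - q_C = 0, giving q_C = 89.
Then q_B = (284 - 89)/2 = 195/2.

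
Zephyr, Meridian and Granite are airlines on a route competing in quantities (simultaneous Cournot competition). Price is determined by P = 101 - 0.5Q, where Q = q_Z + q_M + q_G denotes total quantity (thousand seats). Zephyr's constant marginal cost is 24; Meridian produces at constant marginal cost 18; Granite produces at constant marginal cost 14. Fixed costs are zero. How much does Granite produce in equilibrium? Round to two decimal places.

50.50

Zephyr's profit: π_Z = (101 - 0.5Q)q_Z - (24q_Z). Setting ∂π_Z/∂q_Z = 0: 77 - q_Z - (1/2)(q_M + q_G) = 0.
Meridian's profit: π_M = (101 - 0.5Q)q_M - (18q_M). Setting ∂π_M/∂q_M = 0: 83 - q_M - (1/2)(q_Z + q_G) = 0.
Granite's first-order condition: 87 - q_G - (1/2)(q_Z + q_M) = 0.
Adding the 3 first-order conditions: 247 − 2Q = 0, so Q = 247/2.
Back-substituting: q_Z = (77 − 247/4)/(1/2) = 61/2, q_M = (83 − 247/4)/(1/2) = 85/2, q_G = (87 − 247/4)/(1/2) = 101/2.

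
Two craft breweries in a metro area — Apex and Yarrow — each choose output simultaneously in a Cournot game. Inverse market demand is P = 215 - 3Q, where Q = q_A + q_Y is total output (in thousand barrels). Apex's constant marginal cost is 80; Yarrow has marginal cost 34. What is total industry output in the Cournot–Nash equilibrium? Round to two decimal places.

Apex's profit: π_A = (215 - 3Q)q_A - (80q_A). Setting ∂π_A/∂q_A = 0: 135 - 6q_A - 3(q_Y) = 0.
Yarrow's first-order condition: 181 - 6q_Y - 3(q_A) = 0.
So q_A = (135 - 3q_Y)/6 and q_Y = (181 - 3q_A)/6.
Substituting one into the other gives q_A = 89/9 and q_Y = 227/9.
Total output Q = 89/9 + 227/9 = 316/9.

35.11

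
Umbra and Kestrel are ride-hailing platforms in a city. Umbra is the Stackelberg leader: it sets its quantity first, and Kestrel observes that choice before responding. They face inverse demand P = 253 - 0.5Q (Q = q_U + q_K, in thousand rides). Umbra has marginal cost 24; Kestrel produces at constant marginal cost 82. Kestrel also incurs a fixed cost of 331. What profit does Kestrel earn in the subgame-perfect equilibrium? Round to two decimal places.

The follower Kestrel best-responds to any q_U: π_K = (253 - 0.5Q)q_K - 82q_K.
∂π_K/∂q_K = 171 - (1/2)q_U - q_K = 0 gives the reaction function q_K = (171 - (1/2)q_U).
Umbra substitutes q_K(q_U) into its own profit: π_U = q_U(253 - (1/2)q_U - (171 - (1/2)q_U)/2) - 24q_U = (335/2 - (1/4)q_U)q_U - 24q_U.
The leader's first-order condition 287/2 - (1/2)q_U = 0 yields q_U = 287.
Then q_K = (171 - (1/2)·287) = 55/2.
Price P = 253 - (1/2)·(629/2) = 383/4.
Kestrel's profit: (383/4 - 82)·(55/2) - 331 = 377/8.

47.13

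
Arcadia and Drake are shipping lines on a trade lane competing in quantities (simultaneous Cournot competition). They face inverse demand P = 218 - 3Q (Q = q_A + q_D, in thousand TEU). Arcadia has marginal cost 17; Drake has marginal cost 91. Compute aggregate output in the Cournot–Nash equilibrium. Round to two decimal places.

36.44

Arcadia's profit: π_A = (218 - 3Q)q_A - (17q_A). Setting ∂π_A/∂q_A = 0: 201 - 6q_A - 3(q_D) = 0.
Drake's profit: π_D = (218 - 3Q)q_D - (91q_D). Setting ∂π_D/∂q_D = 0: 127 - 6q_D - 3(q_A) = 0.
Best responses: q_A = (201 - 3q_D)/6, q_D = (127 - 3q_A)/6.
Solving the pair: q_A = 275/9, q_D = 53/9.
Total output Q = 275/9 + 53/9 = 328/9.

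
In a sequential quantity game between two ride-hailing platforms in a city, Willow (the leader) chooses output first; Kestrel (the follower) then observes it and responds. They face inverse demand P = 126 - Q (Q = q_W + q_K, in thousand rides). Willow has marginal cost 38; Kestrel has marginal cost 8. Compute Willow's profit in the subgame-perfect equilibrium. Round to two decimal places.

Solve by backward induction. Given q_W, the follower Kestrel maximises π_K = (126 - q_W - q_K)q_K - 8q_K.
Setting the follower's marginal profit to zero, 118 - q_W - 2q_K = 0, i.e. q_K = (118 - q_W)/2.
The leader anticipates this reaction. Substituting into P = 126 - Q gives P = 67 - (1/2)q_W, so π_W = (67 - (1/2)q_W)q_W - 38q_W.
Leader FOC: 29 - q_W = 0, so q_W = 29.
Then q_K = (118 - 29)/2 = 89/2.
Price P = 126 - 147/2 = 105/2.
Willow's profit: (105/2 - 38)·29 = 841/2.

420.50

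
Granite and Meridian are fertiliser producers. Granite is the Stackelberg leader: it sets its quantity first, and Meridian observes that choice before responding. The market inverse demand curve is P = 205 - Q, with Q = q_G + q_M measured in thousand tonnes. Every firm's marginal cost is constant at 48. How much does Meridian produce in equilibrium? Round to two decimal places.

Solve by backward induction. Given q_G, the follower Meridian maximises π_M = (205 - q_G - q_M)q_M - 48q_M.
Follower FOC: 157 - q_G - 2q_M = 0, so q_M(q_G) = (157 - q_G)/2.
The leader anticipates this reaction. Substituting into P = 205 - Q gives P = 253/2 - (1/2)q_G, so π_G = (253/2 - (1/2)q_G)q_G - 48q_G.
Maximising: ∂π_G/∂q_G = 157/2 - q_G = 0, giving q_G = 157/2.
Then q_M = (157 - 157/2)/2 = 157/4.

39.25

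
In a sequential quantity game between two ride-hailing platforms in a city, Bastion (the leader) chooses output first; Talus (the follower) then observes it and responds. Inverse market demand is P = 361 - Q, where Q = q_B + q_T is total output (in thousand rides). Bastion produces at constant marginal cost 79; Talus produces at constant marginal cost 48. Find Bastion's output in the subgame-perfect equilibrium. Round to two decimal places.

The follower Talus best-responds to any q_B: π_T = (361 - Q)q_T - 48q_T.
Follower FOC: 313 - q_B - 2q_T = 0, so q_T(q_B) = (313 - q_B)/2.
Bastion substitutes q_T(q_B) into its own profit: π_B = q_B(361 - q_B - (313 - q_B)/2) - 79q_B = (409/2 - (1/2)q_B)q_B - 79q_B.
Maximising: ∂π_B/∂q_B = 251/2 - q_B = 0, giving q_B = 251/2.
Then q_T = (313 - 251/2)/2 = 375/4.

125.50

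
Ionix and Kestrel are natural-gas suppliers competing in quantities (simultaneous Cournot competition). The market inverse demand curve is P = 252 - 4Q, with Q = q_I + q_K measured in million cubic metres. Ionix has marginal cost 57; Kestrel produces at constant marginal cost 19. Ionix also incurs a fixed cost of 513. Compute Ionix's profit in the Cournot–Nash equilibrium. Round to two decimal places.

Ionix's profit: π_I = (252 - 4Q)q_I - (57q_I). Setting ∂π_I/∂q_I = 0: 195 - 8q_I - 4(q_K) = 0.
Kestrel's profit: π_K = (252 - 4Q)q_K - (19q_K). Setting ∂π_K/∂q_K = 0: 233 - 8q_K - 4(q_I) = 0.
So q_I = (195 - 4q_K)/8 and q_K = (233 - 4q_I)/8.
Substituting one into the other gives q_I = 157/12 and q_K = 271/12.
Price P = 252 - 4·(107/3) = 328/3.
Ionix's profit: (328/3 - 57)·(157/12) - 513 = 171.6944.

171.69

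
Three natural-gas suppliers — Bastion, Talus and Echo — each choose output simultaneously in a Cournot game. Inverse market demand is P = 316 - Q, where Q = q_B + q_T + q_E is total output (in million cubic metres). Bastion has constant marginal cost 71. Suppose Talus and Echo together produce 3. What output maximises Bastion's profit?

With rivals' combined output fixed at 3, Bastion's profit is π_B = (316 - 3 - q_B)q_B - (71q_B) = (313 - q_B)q_B - (71q_B).
∂π_B/∂q_B = 242 - 2q_B = 0, so q_B = 121.

121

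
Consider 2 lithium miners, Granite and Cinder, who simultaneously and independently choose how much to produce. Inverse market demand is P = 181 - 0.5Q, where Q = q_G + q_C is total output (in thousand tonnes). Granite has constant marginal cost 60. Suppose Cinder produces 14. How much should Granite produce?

With the rival's output fixed at 14, Granite's profit is π_G = (181 - (1/2)·14 - (1/2)q_G)q_G - (60q_G) = (174 - (1/2)q_G)q_G - (60q_G).
∂π_G/∂q_G = 114 - q_G = 0, so q_G = 114.

114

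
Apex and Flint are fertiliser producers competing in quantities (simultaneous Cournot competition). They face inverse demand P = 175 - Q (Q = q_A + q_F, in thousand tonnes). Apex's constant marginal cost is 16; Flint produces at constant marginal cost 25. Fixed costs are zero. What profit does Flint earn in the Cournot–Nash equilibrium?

2209

Apex's profit: π_A = (175 - Q)q_A - (16q_A). Setting ∂π_A/∂q_A = 0: 159 - 2q_A - (q_F) = 0.
Flint's profit: π_F = (175 - Q)q_F - (25q_F). Setting ∂π_F/∂q_F = 0: 150 - 2q_F - (q_A) = 0.
So q_A = (159 - q_F)/2 and q_F = (150 - q_A)/2.
Substituting one into the other gives q_A = 56 and q_F = 47.
Price P = 175 - 103 = 72.
Flint's profit: (72 - 25)·47 = 2209.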